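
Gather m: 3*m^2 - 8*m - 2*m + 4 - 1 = 3*m^2 - 10*m + 3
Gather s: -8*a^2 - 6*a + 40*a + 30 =-8*a^2 + 34*a + 30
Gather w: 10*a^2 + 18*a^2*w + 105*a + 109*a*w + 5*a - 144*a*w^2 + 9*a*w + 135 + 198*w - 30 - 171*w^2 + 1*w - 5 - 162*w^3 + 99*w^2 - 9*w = 10*a^2 + 110*a - 162*w^3 + w^2*(-144*a - 72) + w*(18*a^2 + 118*a + 190) + 100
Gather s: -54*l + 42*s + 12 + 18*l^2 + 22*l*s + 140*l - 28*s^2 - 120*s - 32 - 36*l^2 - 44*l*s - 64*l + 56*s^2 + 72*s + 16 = -18*l^2 + 22*l + 28*s^2 + s*(-22*l - 6) - 4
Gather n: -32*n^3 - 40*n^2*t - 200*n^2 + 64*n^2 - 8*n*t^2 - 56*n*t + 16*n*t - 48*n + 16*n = -32*n^3 + n^2*(-40*t - 136) + n*(-8*t^2 - 40*t - 32)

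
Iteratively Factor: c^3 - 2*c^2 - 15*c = (c)*(c^2 - 2*c - 15) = c*(c - 5)*(c + 3)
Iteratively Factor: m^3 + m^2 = (m + 1)*(m^2) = m*(m + 1)*(m)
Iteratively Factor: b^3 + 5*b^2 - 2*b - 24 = (b - 2)*(b^2 + 7*b + 12) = (b - 2)*(b + 3)*(b + 4)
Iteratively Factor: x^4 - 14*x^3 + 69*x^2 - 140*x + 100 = (x - 5)*(x^3 - 9*x^2 + 24*x - 20) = (x - 5)*(x - 2)*(x^2 - 7*x + 10) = (x - 5)^2*(x - 2)*(x - 2)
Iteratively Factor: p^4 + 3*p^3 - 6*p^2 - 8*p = (p + 4)*(p^3 - p^2 - 2*p) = (p + 1)*(p + 4)*(p^2 - 2*p) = p*(p + 1)*(p + 4)*(p - 2)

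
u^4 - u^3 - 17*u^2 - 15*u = u*(u - 5)*(u + 1)*(u + 3)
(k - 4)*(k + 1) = k^2 - 3*k - 4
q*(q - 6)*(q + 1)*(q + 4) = q^4 - q^3 - 26*q^2 - 24*q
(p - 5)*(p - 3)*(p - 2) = p^3 - 10*p^2 + 31*p - 30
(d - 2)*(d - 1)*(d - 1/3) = d^3 - 10*d^2/3 + 3*d - 2/3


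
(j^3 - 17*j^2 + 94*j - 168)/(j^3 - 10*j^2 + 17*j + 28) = (j - 6)/(j + 1)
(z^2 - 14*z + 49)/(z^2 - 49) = (z - 7)/(z + 7)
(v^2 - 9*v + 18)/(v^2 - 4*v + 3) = (v - 6)/(v - 1)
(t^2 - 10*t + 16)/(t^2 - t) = (t^2 - 10*t + 16)/(t*(t - 1))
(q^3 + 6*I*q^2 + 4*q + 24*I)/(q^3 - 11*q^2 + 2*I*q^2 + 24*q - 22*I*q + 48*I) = (q^2 + 4*I*q + 12)/(q^2 - 11*q + 24)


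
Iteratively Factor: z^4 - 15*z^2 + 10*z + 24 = (z + 1)*(z^3 - z^2 - 14*z + 24) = (z + 1)*(z + 4)*(z^2 - 5*z + 6) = (z - 2)*(z + 1)*(z + 4)*(z - 3)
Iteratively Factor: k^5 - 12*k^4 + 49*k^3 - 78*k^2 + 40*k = (k - 4)*(k^4 - 8*k^3 + 17*k^2 - 10*k) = (k - 4)*(k - 2)*(k^3 - 6*k^2 + 5*k) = (k - 5)*(k - 4)*(k - 2)*(k^2 - k) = k*(k - 5)*(k - 4)*(k - 2)*(k - 1)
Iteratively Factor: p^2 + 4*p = (p)*(p + 4)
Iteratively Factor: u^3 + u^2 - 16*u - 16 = (u - 4)*(u^2 + 5*u + 4) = (u - 4)*(u + 4)*(u + 1)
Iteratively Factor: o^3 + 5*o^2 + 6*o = (o + 3)*(o^2 + 2*o) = o*(o + 3)*(o + 2)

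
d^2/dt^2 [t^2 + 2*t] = 2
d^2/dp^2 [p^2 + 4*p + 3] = 2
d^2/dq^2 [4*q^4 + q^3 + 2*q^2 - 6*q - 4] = 48*q^2 + 6*q + 4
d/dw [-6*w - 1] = -6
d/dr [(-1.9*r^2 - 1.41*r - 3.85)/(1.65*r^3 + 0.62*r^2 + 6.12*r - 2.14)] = (3.135*r^4 + 4.653*r^3 + 8.3037*r^2 + 12.906*r + 26.5794)/(2.7225*r^6 + 2.046*r^5 + 20.5804*r^4 + 0.5268*r^3 + 34.8008*r^2 - 26.1936*r + 4.5796)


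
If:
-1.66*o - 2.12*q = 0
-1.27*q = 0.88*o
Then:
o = 0.00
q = 0.00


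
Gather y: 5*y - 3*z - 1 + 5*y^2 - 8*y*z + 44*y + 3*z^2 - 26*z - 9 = 5*y^2 + y*(49 - 8*z) + 3*z^2 - 29*z - 10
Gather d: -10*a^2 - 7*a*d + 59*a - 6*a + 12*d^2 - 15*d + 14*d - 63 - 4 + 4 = -10*a^2 + 53*a + 12*d^2 + d*(-7*a - 1) - 63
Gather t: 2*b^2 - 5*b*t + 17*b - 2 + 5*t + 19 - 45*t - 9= 2*b^2 + 17*b + t*(-5*b - 40) + 8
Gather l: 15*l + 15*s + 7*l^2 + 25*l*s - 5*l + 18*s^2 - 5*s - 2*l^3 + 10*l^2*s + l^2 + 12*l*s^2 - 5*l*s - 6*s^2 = -2*l^3 + l^2*(10*s + 8) + l*(12*s^2 + 20*s + 10) + 12*s^2 + 10*s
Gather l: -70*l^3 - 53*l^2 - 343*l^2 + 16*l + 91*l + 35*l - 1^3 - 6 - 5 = -70*l^3 - 396*l^2 + 142*l - 12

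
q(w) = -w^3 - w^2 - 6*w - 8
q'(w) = -3*w^2 - 2*w - 6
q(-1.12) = -1.13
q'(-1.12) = -7.52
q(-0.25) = -6.55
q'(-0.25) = -5.69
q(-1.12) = -1.13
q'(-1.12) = -7.52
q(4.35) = -135.34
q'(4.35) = -71.47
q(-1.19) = -0.59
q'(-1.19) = -7.87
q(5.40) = -227.02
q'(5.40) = -104.28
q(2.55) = -46.38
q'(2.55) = -30.61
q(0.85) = -14.44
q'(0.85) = -9.87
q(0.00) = -8.00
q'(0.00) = -6.00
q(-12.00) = 1648.00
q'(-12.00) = -414.00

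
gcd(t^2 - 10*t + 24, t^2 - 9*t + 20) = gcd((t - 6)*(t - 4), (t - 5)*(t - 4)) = t - 4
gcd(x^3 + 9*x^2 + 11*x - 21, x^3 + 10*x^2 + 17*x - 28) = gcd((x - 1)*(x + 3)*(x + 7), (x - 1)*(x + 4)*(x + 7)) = x^2 + 6*x - 7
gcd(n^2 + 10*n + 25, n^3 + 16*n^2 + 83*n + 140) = n + 5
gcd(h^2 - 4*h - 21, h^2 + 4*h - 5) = 1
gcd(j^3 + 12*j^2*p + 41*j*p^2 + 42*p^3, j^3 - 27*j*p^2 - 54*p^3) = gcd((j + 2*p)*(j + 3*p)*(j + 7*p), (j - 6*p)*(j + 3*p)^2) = j + 3*p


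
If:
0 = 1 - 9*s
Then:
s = 1/9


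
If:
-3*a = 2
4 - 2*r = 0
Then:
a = -2/3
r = 2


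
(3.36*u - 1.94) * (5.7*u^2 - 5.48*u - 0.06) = 19.152*u^3 - 29.4708*u^2 + 10.4296*u + 0.1164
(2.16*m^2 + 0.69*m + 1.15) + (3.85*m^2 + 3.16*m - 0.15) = 6.01*m^2 + 3.85*m + 1.0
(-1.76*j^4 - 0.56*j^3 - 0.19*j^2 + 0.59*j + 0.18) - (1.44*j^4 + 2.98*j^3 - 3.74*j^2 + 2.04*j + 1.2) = -3.2*j^4 - 3.54*j^3 + 3.55*j^2 - 1.45*j - 1.02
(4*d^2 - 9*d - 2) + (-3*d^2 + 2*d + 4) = d^2 - 7*d + 2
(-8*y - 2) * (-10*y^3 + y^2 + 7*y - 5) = 80*y^4 + 12*y^3 - 58*y^2 + 26*y + 10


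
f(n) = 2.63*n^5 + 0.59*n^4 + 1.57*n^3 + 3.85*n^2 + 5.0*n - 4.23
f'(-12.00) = 269191.16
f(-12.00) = -644416.71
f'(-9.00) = 84873.92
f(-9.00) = -152309.79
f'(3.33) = 1786.99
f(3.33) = 1262.54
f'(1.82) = 193.12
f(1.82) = 86.08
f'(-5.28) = 9968.51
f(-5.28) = -10488.43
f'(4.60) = 6257.65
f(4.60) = 5934.05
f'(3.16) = 1462.05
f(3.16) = 987.07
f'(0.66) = 15.31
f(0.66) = 1.64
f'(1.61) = 127.81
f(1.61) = 52.77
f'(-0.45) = 2.81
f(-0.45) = -5.87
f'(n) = 13.15*n^4 + 2.36*n^3 + 4.71*n^2 + 7.7*n + 5.0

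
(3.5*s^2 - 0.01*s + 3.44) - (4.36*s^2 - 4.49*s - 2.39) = -0.86*s^2 + 4.48*s + 5.83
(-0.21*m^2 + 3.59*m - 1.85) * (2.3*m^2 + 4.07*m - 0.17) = -0.483*m^4 + 7.4023*m^3 + 10.392*m^2 - 8.1398*m + 0.3145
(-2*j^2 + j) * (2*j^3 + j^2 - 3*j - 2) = -4*j^5 + 7*j^3 + j^2 - 2*j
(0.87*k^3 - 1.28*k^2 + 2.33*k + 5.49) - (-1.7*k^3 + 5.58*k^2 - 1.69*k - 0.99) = 2.57*k^3 - 6.86*k^2 + 4.02*k + 6.48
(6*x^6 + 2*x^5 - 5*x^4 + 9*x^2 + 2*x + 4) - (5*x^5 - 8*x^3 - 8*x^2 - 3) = 6*x^6 - 3*x^5 - 5*x^4 + 8*x^3 + 17*x^2 + 2*x + 7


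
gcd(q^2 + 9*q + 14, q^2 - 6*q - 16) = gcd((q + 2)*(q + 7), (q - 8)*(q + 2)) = q + 2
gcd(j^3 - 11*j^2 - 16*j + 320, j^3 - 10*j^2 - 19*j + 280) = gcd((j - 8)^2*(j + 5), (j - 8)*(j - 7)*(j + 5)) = j^2 - 3*j - 40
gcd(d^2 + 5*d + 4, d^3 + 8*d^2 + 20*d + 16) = d + 4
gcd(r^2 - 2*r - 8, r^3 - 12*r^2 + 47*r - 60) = r - 4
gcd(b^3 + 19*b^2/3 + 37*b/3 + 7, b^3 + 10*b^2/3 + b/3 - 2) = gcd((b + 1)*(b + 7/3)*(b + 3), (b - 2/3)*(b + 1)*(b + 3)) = b^2 + 4*b + 3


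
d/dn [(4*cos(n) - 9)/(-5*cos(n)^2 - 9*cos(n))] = (-20*sin(n) + 81*sin(n)/cos(n)^2 + 90*tan(n))/(5*cos(n) + 9)^2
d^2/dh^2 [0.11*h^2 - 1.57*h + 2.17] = 0.220000000000000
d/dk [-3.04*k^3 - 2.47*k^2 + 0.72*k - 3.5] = -9.12*k^2 - 4.94*k + 0.72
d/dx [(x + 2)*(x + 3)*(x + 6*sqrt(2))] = 3*x^2 + 10*x + 12*sqrt(2)*x + 6 + 30*sqrt(2)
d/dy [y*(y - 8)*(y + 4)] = 3*y^2 - 8*y - 32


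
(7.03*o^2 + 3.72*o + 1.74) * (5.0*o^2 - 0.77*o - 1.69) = 35.15*o^4 + 13.1869*o^3 - 6.0451*o^2 - 7.6266*o - 2.9406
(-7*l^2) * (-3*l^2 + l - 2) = 21*l^4 - 7*l^3 + 14*l^2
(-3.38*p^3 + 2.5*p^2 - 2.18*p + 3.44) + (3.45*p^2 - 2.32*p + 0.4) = -3.38*p^3 + 5.95*p^2 - 4.5*p + 3.84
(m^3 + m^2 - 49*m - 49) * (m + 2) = m^4 + 3*m^3 - 47*m^2 - 147*m - 98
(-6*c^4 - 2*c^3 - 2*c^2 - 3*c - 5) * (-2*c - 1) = 12*c^5 + 10*c^4 + 6*c^3 + 8*c^2 + 13*c + 5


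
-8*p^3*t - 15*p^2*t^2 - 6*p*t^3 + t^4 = t*(-8*p + t)*(p + t)^2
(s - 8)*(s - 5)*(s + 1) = s^3 - 12*s^2 + 27*s + 40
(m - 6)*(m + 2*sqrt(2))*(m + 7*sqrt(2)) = m^3 - 6*m^2 + 9*sqrt(2)*m^2 - 54*sqrt(2)*m + 28*m - 168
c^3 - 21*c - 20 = (c - 5)*(c + 1)*(c + 4)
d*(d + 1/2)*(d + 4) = d^3 + 9*d^2/2 + 2*d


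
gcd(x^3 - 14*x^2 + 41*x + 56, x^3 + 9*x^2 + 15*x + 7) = x + 1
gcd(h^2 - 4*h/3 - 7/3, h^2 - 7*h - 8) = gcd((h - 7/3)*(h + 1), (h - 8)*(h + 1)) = h + 1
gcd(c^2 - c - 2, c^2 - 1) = c + 1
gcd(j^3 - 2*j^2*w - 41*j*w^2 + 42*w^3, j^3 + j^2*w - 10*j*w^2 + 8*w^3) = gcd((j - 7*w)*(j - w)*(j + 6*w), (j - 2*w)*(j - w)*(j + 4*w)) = -j + w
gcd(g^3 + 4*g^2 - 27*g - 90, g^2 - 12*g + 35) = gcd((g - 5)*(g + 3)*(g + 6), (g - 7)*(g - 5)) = g - 5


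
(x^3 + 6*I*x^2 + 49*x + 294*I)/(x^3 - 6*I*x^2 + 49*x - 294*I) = (x + 6*I)/(x - 6*I)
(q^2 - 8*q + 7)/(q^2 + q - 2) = (q - 7)/(q + 2)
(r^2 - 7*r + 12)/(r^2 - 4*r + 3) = (r - 4)/(r - 1)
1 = 1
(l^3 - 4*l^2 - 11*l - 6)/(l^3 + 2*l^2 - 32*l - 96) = (l^2 + 2*l + 1)/(l^2 + 8*l + 16)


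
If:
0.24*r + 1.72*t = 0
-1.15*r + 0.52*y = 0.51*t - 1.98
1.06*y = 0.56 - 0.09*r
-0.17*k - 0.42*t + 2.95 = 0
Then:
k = 18.05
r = 2.01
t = -0.28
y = 0.36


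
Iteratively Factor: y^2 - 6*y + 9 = (y - 3)*(y - 3)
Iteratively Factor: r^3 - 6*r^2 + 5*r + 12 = (r + 1)*(r^2 - 7*r + 12) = (r - 3)*(r + 1)*(r - 4)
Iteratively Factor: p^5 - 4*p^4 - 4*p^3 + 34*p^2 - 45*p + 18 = (p - 3)*(p^4 - p^3 - 7*p^2 + 13*p - 6) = (p - 3)*(p - 1)*(p^3 - 7*p + 6) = (p - 3)*(p - 1)*(p + 3)*(p^2 - 3*p + 2) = (p - 3)*(p - 2)*(p - 1)*(p + 3)*(p - 1)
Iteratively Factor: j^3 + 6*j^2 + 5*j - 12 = (j + 3)*(j^2 + 3*j - 4) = (j + 3)*(j + 4)*(j - 1)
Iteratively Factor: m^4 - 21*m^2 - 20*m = (m + 1)*(m^3 - m^2 - 20*m) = (m - 5)*(m + 1)*(m^2 + 4*m) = m*(m - 5)*(m + 1)*(m + 4)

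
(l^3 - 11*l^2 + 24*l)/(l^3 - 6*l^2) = (l^2 - 11*l + 24)/(l*(l - 6))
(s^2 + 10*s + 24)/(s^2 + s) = (s^2 + 10*s + 24)/(s*(s + 1))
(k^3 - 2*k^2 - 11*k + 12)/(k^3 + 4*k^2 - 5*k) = (k^2 - k - 12)/(k*(k + 5))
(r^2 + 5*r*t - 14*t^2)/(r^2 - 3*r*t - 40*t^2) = (-r^2 - 5*r*t + 14*t^2)/(-r^2 + 3*r*t + 40*t^2)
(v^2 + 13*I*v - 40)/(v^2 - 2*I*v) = (v^2 + 13*I*v - 40)/(v*(v - 2*I))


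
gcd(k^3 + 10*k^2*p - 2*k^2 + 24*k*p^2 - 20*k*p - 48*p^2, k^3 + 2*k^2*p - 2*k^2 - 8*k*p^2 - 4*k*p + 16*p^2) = k^2 + 4*k*p - 2*k - 8*p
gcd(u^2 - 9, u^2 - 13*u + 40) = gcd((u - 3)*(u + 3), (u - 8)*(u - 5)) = 1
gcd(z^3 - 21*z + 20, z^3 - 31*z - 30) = z + 5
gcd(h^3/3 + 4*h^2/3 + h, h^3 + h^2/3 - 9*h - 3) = h + 3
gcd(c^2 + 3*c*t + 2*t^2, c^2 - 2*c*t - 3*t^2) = c + t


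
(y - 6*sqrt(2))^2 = y^2 - 12*sqrt(2)*y + 72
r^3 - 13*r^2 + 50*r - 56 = (r - 7)*(r - 4)*(r - 2)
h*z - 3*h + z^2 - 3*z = (h + z)*(z - 3)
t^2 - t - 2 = (t - 2)*(t + 1)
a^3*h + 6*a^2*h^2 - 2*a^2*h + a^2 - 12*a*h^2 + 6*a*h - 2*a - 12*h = (a - 2)*(a + 6*h)*(a*h + 1)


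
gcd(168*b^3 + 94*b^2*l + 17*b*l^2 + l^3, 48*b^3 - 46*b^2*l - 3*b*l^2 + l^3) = 6*b + l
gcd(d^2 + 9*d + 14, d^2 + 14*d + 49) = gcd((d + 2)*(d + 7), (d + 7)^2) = d + 7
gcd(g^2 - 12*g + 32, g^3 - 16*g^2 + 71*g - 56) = g - 8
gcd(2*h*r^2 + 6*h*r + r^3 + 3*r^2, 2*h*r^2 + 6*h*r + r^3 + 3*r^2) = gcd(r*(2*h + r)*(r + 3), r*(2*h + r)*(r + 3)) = 2*h*r^2 + 6*h*r + r^3 + 3*r^2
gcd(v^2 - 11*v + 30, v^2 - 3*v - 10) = v - 5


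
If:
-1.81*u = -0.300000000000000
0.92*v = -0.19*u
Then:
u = 0.17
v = -0.03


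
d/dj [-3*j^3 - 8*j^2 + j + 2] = -9*j^2 - 16*j + 1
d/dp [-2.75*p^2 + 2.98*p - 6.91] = 2.98 - 5.5*p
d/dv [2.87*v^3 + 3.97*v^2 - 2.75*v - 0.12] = 8.61*v^2 + 7.94*v - 2.75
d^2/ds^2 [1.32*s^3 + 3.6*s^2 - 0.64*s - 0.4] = 7.92*s + 7.2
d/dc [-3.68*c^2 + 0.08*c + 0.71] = 0.08 - 7.36*c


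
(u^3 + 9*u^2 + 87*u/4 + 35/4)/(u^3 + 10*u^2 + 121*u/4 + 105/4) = (2*u + 1)/(2*u + 3)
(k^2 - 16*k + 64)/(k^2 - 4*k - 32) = (k - 8)/(k + 4)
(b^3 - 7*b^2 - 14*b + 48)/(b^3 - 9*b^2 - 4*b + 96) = (b - 2)/(b - 4)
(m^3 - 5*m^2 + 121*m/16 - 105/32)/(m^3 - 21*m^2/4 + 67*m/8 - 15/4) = (m - 7/4)/(m - 2)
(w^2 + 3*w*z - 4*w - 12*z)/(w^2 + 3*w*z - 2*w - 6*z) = (w - 4)/(w - 2)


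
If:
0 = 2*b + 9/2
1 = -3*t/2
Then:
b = -9/4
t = -2/3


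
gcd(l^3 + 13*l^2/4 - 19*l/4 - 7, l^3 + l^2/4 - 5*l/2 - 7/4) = l^2 - 3*l/4 - 7/4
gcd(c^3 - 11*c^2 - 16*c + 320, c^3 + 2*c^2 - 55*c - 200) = c^2 - 3*c - 40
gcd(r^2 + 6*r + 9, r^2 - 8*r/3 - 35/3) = 1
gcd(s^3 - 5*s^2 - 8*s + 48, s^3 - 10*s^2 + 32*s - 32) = s^2 - 8*s + 16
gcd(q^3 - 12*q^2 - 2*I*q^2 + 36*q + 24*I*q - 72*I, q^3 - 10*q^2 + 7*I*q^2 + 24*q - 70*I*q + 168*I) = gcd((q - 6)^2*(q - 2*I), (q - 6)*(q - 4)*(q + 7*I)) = q - 6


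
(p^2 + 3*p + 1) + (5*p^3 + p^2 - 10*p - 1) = 5*p^3 + 2*p^2 - 7*p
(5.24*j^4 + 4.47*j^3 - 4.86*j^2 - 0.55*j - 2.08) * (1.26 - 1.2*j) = -6.288*j^5 + 1.2384*j^4 + 11.4642*j^3 - 5.4636*j^2 + 1.803*j - 2.6208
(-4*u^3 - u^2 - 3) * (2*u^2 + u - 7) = -8*u^5 - 6*u^4 + 27*u^3 + u^2 - 3*u + 21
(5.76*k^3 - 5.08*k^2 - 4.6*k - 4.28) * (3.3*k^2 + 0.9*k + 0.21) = 19.008*k^5 - 11.58*k^4 - 18.5424*k^3 - 19.3308*k^2 - 4.818*k - 0.8988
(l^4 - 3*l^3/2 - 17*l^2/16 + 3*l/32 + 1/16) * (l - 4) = l^5 - 11*l^4/2 + 79*l^3/16 + 139*l^2/32 - 5*l/16 - 1/4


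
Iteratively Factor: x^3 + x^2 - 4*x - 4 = (x + 2)*(x^2 - x - 2) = (x + 1)*(x + 2)*(x - 2)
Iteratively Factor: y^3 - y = (y)*(y^2 - 1) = y*(y + 1)*(y - 1)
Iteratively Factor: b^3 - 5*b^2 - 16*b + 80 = (b - 4)*(b^2 - b - 20) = (b - 4)*(b + 4)*(b - 5)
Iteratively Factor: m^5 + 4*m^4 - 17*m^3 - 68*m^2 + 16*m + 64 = (m + 4)*(m^4 - 17*m^2 + 16) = (m - 1)*(m + 4)*(m^3 + m^2 - 16*m - 16) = (m - 4)*(m - 1)*(m + 4)*(m^2 + 5*m + 4) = (m - 4)*(m - 1)*(m + 1)*(m + 4)*(m + 4)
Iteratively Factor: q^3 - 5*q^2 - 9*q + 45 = (q - 3)*(q^2 - 2*q - 15) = (q - 3)*(q + 3)*(q - 5)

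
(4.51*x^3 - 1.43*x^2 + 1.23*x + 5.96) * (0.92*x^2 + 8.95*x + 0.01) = 4.1492*x^5 + 39.0489*x^4 - 11.6218*x^3 + 16.4774*x^2 + 53.3543*x + 0.0596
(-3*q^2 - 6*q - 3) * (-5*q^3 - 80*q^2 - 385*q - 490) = 15*q^5 + 270*q^4 + 1650*q^3 + 4020*q^2 + 4095*q + 1470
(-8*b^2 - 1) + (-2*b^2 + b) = -10*b^2 + b - 1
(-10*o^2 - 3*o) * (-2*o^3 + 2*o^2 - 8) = 20*o^5 - 14*o^4 - 6*o^3 + 80*o^2 + 24*o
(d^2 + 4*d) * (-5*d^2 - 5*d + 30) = -5*d^4 - 25*d^3 + 10*d^2 + 120*d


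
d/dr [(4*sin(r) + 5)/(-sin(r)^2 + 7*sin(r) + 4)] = (4*sin(r)^2 + 10*sin(r) - 19)*cos(r)/(sin(r)^2 - 7*sin(r) - 4)^2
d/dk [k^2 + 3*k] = 2*k + 3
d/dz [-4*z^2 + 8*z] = 8 - 8*z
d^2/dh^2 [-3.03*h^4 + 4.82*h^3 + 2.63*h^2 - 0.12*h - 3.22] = -36.36*h^2 + 28.92*h + 5.26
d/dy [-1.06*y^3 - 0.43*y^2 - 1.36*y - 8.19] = -3.18*y^2 - 0.86*y - 1.36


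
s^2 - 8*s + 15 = (s - 5)*(s - 3)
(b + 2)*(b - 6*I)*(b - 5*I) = b^3 + 2*b^2 - 11*I*b^2 - 30*b - 22*I*b - 60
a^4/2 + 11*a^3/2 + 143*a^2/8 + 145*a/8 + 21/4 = (a/2 + 1/2)*(a + 1/2)*(a + 7/2)*(a + 6)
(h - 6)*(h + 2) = h^2 - 4*h - 12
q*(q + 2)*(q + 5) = q^3 + 7*q^2 + 10*q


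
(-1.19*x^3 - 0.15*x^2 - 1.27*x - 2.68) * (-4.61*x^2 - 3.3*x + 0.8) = 5.4859*x^5 + 4.6185*x^4 + 5.3977*x^3 + 16.4258*x^2 + 7.828*x - 2.144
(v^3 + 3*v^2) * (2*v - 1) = 2*v^4 + 5*v^3 - 3*v^2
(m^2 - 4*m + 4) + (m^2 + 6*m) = 2*m^2 + 2*m + 4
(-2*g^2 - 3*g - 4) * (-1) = 2*g^2 + 3*g + 4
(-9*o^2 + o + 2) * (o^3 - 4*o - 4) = -9*o^5 + o^4 + 38*o^3 + 32*o^2 - 12*o - 8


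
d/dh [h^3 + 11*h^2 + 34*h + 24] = 3*h^2 + 22*h + 34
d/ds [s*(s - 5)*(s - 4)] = 3*s^2 - 18*s + 20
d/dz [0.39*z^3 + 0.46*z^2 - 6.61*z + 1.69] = 1.17*z^2 + 0.92*z - 6.61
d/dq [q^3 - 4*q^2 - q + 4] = 3*q^2 - 8*q - 1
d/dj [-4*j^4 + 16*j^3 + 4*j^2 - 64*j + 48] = -16*j^3 + 48*j^2 + 8*j - 64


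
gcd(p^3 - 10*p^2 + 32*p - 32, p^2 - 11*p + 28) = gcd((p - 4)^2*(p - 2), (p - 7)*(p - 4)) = p - 4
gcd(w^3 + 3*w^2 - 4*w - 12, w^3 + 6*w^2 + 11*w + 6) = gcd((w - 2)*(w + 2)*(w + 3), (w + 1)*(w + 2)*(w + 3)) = w^2 + 5*w + 6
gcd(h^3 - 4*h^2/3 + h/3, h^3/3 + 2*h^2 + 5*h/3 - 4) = h - 1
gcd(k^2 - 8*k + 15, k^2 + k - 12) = k - 3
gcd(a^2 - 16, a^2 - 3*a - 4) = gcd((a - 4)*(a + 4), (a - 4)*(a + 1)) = a - 4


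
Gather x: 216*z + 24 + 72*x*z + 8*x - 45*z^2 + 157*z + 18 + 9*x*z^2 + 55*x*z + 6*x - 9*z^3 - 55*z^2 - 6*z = x*(9*z^2 + 127*z + 14) - 9*z^3 - 100*z^2 + 367*z + 42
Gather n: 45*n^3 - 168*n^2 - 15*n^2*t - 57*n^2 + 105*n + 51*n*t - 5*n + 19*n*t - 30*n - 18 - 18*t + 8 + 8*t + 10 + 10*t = 45*n^3 + n^2*(-15*t - 225) + n*(70*t + 70)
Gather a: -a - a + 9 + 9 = 18 - 2*a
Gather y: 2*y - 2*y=0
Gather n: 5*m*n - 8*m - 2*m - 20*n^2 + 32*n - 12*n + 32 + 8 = -10*m - 20*n^2 + n*(5*m + 20) + 40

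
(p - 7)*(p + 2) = p^2 - 5*p - 14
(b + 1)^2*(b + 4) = b^3 + 6*b^2 + 9*b + 4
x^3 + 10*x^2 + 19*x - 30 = (x - 1)*(x + 5)*(x + 6)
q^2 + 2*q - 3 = (q - 1)*(q + 3)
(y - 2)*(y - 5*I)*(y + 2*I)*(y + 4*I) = y^4 - 2*y^3 + I*y^3 + 22*y^2 - 2*I*y^2 - 44*y + 40*I*y - 80*I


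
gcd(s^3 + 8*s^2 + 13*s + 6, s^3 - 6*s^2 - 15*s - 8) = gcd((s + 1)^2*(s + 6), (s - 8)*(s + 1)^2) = s^2 + 2*s + 1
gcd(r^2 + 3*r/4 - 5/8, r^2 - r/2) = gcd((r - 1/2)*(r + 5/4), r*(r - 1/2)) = r - 1/2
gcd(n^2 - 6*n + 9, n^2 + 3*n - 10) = 1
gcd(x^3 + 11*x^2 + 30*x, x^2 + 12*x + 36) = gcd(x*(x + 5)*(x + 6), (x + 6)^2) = x + 6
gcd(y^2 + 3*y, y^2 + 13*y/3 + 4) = y + 3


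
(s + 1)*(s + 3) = s^2 + 4*s + 3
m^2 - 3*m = m*(m - 3)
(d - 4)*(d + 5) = d^2 + d - 20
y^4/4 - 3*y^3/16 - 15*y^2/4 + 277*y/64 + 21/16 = (y/4 + 1)*(y - 7/2)*(y - 3/2)*(y + 1/4)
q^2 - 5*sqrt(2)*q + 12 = (q - 3*sqrt(2))*(q - 2*sqrt(2))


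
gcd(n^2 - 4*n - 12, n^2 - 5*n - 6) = n - 6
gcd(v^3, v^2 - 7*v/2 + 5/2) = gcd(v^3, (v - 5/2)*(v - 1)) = 1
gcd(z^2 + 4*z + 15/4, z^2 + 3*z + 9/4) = z + 3/2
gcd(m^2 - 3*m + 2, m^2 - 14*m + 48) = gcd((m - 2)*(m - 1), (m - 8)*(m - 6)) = 1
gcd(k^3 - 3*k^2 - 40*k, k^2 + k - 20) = k + 5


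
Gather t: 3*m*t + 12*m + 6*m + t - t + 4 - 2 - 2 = 3*m*t + 18*m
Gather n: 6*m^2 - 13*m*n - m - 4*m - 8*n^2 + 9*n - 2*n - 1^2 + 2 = 6*m^2 - 5*m - 8*n^2 + n*(7 - 13*m) + 1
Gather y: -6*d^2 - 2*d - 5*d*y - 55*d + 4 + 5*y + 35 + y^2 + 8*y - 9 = -6*d^2 - 57*d + y^2 + y*(13 - 5*d) + 30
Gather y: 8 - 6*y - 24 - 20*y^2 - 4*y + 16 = -20*y^2 - 10*y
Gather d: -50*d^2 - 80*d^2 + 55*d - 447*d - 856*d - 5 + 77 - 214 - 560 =-130*d^2 - 1248*d - 702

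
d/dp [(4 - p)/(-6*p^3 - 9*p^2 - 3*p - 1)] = (-12*p^3 + 63*p^2 + 72*p + 13)/(36*p^6 + 108*p^5 + 117*p^4 + 66*p^3 + 27*p^2 + 6*p + 1)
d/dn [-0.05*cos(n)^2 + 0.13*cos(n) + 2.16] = (0.1*cos(n) - 0.13)*sin(n)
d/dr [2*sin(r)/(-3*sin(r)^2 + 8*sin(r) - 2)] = 2*(3*sin(r)^2 - 2)*cos(r)/(3*sin(r)^2 - 8*sin(r) + 2)^2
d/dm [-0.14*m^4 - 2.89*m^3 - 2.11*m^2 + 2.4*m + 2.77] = -0.56*m^3 - 8.67*m^2 - 4.22*m + 2.4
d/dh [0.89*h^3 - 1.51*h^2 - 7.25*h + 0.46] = 2.67*h^2 - 3.02*h - 7.25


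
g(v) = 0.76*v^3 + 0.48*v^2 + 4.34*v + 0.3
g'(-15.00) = 502.94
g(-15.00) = -2521.80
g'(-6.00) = 80.66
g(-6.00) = -172.62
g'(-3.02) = 22.24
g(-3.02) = -29.36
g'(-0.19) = 4.24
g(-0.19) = -0.51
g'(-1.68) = 9.16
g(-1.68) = -9.24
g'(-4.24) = 41.26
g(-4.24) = -67.40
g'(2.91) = 26.44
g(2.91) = 35.72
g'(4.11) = 46.80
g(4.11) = 79.01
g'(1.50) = 10.91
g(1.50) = 10.46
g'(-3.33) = 26.43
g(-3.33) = -36.89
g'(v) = 2.28*v^2 + 0.96*v + 4.34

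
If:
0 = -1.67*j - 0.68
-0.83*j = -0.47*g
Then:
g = -0.72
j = -0.41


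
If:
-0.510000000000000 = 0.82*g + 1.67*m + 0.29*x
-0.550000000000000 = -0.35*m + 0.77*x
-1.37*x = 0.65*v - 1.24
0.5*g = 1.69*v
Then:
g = -25.50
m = 11.44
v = -7.55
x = 4.49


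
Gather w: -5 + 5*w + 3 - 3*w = 2*w - 2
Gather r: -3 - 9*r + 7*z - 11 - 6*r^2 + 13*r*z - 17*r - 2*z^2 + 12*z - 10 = -6*r^2 + r*(13*z - 26) - 2*z^2 + 19*z - 24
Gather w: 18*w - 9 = 18*w - 9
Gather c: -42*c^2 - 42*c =-42*c^2 - 42*c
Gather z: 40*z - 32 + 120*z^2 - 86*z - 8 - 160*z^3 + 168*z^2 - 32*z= -160*z^3 + 288*z^2 - 78*z - 40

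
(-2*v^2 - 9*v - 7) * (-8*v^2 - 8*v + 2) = 16*v^4 + 88*v^3 + 124*v^2 + 38*v - 14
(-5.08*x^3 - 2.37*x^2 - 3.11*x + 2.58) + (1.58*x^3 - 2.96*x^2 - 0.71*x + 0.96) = -3.5*x^3 - 5.33*x^2 - 3.82*x + 3.54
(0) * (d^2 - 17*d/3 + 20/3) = 0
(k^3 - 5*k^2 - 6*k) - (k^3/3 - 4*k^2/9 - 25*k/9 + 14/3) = 2*k^3/3 - 41*k^2/9 - 29*k/9 - 14/3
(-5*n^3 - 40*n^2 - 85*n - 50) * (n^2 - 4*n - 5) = -5*n^5 - 20*n^4 + 100*n^3 + 490*n^2 + 625*n + 250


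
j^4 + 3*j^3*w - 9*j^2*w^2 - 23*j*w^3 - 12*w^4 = (j - 3*w)*(j + w)^2*(j + 4*w)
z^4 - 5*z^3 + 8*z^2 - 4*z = z*(z - 2)^2*(z - 1)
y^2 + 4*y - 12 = (y - 2)*(y + 6)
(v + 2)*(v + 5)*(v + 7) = v^3 + 14*v^2 + 59*v + 70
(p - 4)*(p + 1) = p^2 - 3*p - 4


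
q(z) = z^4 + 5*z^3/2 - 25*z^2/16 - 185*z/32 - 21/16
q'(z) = 4*z^3 + 15*z^2/2 - 25*z/8 - 185/32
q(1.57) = 1.51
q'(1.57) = 23.28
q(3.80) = 299.85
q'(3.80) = 310.13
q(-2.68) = 6.42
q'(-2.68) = -20.53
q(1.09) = -4.82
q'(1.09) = 4.90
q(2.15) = 25.25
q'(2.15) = 61.92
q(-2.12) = 0.30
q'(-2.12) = -3.56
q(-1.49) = 0.49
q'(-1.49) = 2.29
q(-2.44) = 2.62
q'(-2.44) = -11.61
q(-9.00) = 4662.66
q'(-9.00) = -2286.16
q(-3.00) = 15.47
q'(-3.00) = -36.91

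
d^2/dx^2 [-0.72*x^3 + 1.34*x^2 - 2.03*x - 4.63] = 2.68 - 4.32*x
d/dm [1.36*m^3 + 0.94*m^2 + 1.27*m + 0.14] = 4.08*m^2 + 1.88*m + 1.27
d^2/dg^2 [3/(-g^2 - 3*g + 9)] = 6*(g^2 + 3*g - (2*g + 3)^2 - 9)/(g^2 + 3*g - 9)^3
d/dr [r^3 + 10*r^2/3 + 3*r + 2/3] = 3*r^2 + 20*r/3 + 3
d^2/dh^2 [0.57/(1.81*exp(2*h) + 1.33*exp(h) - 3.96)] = (0.57*(3.62*exp(h) + 1.33)*(7.24*exp(h) + 2.66)*exp(h) - (4.1268*exp(h) + 0.7581)*(1.81*exp(2*h) + 1.33*exp(h) - 3.96))*exp(h)/(1.81*exp(2*h) + 1.33*exp(h) - 3.96)^3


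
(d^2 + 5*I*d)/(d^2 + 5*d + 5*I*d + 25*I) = d/(d + 5)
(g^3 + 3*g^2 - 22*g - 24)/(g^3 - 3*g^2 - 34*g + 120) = (g + 1)/(g - 5)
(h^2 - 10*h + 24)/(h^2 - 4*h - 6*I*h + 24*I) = (h - 6)/(h - 6*I)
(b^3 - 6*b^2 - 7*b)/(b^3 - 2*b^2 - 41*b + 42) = b*(b + 1)/(b^2 + 5*b - 6)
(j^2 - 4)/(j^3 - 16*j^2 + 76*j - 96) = (j + 2)/(j^2 - 14*j + 48)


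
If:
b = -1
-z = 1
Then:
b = -1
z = -1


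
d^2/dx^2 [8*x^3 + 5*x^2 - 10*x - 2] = 48*x + 10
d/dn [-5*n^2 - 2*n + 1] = -10*n - 2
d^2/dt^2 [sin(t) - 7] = -sin(t)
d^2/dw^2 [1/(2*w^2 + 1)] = 4*(6*w^2 - 1)/(2*w^2 + 1)^3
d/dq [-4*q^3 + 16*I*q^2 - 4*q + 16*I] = -12*q^2 + 32*I*q - 4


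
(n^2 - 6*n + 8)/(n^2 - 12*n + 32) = (n - 2)/(n - 8)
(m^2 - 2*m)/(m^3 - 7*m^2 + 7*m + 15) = m*(m - 2)/(m^3 - 7*m^2 + 7*m + 15)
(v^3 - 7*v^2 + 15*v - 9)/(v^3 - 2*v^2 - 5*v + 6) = (v - 3)/(v + 2)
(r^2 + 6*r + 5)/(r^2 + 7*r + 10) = (r + 1)/(r + 2)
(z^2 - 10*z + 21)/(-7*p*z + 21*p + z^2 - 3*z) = (z - 7)/(-7*p + z)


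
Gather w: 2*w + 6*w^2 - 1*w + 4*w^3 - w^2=4*w^3 + 5*w^2 + w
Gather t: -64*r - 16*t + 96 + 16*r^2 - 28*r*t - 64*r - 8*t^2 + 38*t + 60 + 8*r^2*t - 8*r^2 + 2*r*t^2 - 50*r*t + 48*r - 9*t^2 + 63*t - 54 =8*r^2 - 80*r + t^2*(2*r - 17) + t*(8*r^2 - 78*r + 85) + 102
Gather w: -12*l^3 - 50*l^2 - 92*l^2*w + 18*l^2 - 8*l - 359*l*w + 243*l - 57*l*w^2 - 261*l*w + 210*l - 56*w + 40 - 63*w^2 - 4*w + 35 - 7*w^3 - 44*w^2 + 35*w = -12*l^3 - 32*l^2 + 445*l - 7*w^3 + w^2*(-57*l - 107) + w*(-92*l^2 - 620*l - 25) + 75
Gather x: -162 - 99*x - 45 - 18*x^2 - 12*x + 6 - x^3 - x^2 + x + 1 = -x^3 - 19*x^2 - 110*x - 200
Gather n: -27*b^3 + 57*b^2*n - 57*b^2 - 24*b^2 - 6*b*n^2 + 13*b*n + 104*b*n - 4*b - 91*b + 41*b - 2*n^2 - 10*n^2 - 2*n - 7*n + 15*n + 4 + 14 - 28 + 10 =-27*b^3 - 81*b^2 - 54*b + n^2*(-6*b - 12) + n*(57*b^2 + 117*b + 6)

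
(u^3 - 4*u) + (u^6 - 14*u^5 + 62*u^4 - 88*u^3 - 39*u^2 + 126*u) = u^6 - 14*u^5 + 62*u^4 - 87*u^3 - 39*u^2 + 122*u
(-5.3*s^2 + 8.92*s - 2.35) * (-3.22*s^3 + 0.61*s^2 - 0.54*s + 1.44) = 17.066*s^5 - 31.9554*s^4 + 15.8702*s^3 - 13.8823*s^2 + 14.1138*s - 3.384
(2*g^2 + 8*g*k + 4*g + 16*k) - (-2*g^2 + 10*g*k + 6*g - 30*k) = 4*g^2 - 2*g*k - 2*g + 46*k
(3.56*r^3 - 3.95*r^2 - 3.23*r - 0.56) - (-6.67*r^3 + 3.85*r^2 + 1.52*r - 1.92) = 10.23*r^3 - 7.8*r^2 - 4.75*r + 1.36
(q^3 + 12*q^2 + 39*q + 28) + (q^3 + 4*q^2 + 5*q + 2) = 2*q^3 + 16*q^2 + 44*q + 30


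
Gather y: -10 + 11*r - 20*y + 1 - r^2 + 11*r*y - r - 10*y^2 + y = -r^2 + 10*r - 10*y^2 + y*(11*r - 19) - 9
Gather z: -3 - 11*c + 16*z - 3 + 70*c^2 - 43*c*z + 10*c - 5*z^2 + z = 70*c^2 - c - 5*z^2 + z*(17 - 43*c) - 6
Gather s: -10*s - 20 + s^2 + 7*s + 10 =s^2 - 3*s - 10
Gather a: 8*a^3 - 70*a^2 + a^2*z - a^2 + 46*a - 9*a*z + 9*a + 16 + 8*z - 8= 8*a^3 + a^2*(z - 71) + a*(55 - 9*z) + 8*z + 8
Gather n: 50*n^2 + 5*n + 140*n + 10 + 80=50*n^2 + 145*n + 90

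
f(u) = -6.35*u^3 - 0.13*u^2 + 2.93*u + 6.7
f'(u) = -19.05*u^2 - 0.26*u + 2.93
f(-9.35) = 5158.43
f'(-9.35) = -1660.04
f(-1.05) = 10.83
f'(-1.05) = -17.80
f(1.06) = 2.10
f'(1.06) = -18.75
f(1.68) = -18.85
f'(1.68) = -51.27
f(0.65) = 6.81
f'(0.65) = -5.29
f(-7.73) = 2909.28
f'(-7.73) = -1133.35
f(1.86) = -29.16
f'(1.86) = -63.46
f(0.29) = 7.38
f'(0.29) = 1.25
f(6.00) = -1352.00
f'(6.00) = -684.43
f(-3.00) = 168.19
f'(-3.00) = -167.74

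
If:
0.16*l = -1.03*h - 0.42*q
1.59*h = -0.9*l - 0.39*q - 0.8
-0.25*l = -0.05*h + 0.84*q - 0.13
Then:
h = -0.03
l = -1.04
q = 0.46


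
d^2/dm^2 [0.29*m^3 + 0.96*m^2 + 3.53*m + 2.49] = 1.74*m + 1.92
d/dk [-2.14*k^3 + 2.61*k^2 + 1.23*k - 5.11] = -6.42*k^2 + 5.22*k + 1.23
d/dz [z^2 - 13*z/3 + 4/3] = 2*z - 13/3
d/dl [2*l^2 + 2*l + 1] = 4*l + 2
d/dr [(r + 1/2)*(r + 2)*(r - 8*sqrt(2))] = 3*r^2 - 16*sqrt(2)*r + 5*r - 20*sqrt(2) + 1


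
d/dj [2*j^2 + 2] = 4*j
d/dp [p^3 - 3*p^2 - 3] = 3*p*(p - 2)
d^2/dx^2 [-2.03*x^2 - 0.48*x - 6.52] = -4.06000000000000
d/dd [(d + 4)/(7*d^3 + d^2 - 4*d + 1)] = (7*d^3 + d^2 - 4*d - (d + 4)*(21*d^2 + 2*d - 4) + 1)/(7*d^3 + d^2 - 4*d + 1)^2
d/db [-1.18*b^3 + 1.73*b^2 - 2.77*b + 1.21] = -3.54*b^2 + 3.46*b - 2.77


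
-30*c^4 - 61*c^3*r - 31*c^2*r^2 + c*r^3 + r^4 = (-6*c + r)*(c + r)^2*(5*c + r)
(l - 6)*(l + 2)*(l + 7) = l^3 + 3*l^2 - 40*l - 84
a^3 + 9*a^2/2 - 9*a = a*(a - 3/2)*(a + 6)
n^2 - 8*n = n*(n - 8)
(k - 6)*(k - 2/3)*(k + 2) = k^3 - 14*k^2/3 - 28*k/3 + 8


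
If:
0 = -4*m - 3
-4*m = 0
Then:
No Solution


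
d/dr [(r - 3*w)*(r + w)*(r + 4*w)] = 3*r^2 + 4*r*w - 11*w^2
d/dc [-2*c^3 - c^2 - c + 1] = -6*c^2 - 2*c - 1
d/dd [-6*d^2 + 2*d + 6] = 2 - 12*d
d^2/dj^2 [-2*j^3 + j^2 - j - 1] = 2 - 12*j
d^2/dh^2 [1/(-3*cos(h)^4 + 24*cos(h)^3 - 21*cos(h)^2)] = 2*(-4*(-12*cos(h) + cos(2*h) + 8)^2*sin(h)^2 + (cos(h)^2 - 8*cos(h) + 7)*(-2*(1 - cos(2*h))^2 + 3*cos(h) - 12*cos(2*h) + 9*cos(3*h) + 3))/(3*(cos(h)^2 - 8*cos(h) + 7)^3*cos(h)^4)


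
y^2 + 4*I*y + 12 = (y - 2*I)*(y + 6*I)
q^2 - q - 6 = (q - 3)*(q + 2)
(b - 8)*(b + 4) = b^2 - 4*b - 32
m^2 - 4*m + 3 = (m - 3)*(m - 1)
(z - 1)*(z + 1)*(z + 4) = z^3 + 4*z^2 - z - 4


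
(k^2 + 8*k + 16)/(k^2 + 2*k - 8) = (k + 4)/(k - 2)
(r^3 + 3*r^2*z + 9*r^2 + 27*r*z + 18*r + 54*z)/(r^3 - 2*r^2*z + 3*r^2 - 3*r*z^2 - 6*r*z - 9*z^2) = (-r^2 - 3*r*z - 6*r - 18*z)/(-r^2 + 2*r*z + 3*z^2)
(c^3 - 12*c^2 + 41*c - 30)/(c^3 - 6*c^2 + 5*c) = (c - 6)/c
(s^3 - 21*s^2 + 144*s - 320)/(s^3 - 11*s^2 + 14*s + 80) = (s - 8)/(s + 2)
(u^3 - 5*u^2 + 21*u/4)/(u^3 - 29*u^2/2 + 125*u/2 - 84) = u*(2*u - 3)/(2*(u^2 - 11*u + 24))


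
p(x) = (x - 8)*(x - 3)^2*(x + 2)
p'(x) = (x - 8)*(x - 3)^2 + (x - 8)*(x + 2)*(2*x - 6) + (x - 3)^2*(x + 2) = 4*x^3 - 36*x^2 + 58*x + 42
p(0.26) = -131.33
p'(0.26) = 54.72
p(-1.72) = -60.63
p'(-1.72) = -184.62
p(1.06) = -79.93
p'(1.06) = 67.79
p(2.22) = -14.84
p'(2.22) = 37.10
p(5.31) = -104.93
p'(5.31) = -66.19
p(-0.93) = -147.58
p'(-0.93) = -46.29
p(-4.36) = 1580.11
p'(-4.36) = -1226.75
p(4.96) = -81.28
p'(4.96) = -67.88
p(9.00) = 396.00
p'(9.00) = 564.00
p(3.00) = 0.00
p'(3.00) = 0.00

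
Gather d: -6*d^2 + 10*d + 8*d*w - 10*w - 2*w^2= -6*d^2 + d*(8*w + 10) - 2*w^2 - 10*w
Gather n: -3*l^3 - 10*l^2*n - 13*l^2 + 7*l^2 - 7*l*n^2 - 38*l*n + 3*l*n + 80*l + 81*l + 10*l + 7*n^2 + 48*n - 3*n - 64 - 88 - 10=-3*l^3 - 6*l^2 + 171*l + n^2*(7 - 7*l) + n*(-10*l^2 - 35*l + 45) - 162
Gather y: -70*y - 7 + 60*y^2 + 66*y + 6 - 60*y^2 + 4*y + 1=0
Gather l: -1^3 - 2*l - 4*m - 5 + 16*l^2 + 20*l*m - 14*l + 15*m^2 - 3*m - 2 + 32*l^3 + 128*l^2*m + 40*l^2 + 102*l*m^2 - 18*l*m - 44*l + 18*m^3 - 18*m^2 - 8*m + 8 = 32*l^3 + l^2*(128*m + 56) + l*(102*m^2 + 2*m - 60) + 18*m^3 - 3*m^2 - 15*m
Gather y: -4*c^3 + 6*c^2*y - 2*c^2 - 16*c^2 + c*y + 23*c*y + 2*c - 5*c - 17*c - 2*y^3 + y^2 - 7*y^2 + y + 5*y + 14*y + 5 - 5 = -4*c^3 - 18*c^2 - 20*c - 2*y^3 - 6*y^2 + y*(6*c^2 + 24*c + 20)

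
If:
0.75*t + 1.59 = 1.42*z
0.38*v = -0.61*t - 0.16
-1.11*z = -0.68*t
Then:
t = 13.26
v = -21.71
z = 8.12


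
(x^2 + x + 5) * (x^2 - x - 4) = x^4 - 9*x - 20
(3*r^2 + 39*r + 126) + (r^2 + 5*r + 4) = 4*r^2 + 44*r + 130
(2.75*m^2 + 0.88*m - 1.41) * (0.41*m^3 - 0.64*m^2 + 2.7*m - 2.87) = 1.1275*m^5 - 1.3992*m^4 + 6.2837*m^3 - 4.6141*m^2 - 6.3326*m + 4.0467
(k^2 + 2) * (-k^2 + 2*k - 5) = -k^4 + 2*k^3 - 7*k^2 + 4*k - 10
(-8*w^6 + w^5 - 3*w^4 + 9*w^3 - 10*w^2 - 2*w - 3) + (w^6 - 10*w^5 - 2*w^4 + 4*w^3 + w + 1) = -7*w^6 - 9*w^5 - 5*w^4 + 13*w^3 - 10*w^2 - w - 2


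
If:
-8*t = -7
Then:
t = 7/8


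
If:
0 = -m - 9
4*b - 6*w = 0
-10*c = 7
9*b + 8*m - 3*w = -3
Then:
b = 69/7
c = -7/10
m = -9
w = 46/7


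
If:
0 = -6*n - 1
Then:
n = -1/6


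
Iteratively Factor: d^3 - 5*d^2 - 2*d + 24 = (d - 3)*(d^2 - 2*d - 8) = (d - 3)*(d + 2)*(d - 4)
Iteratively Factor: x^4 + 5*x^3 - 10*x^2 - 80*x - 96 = (x + 2)*(x^3 + 3*x^2 - 16*x - 48) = (x - 4)*(x + 2)*(x^2 + 7*x + 12) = (x - 4)*(x + 2)*(x + 3)*(x + 4)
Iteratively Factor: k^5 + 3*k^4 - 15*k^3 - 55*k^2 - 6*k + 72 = (k - 1)*(k^4 + 4*k^3 - 11*k^2 - 66*k - 72) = (k - 1)*(k + 2)*(k^3 + 2*k^2 - 15*k - 36) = (k - 4)*(k - 1)*(k + 2)*(k^2 + 6*k + 9) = (k - 4)*(k - 1)*(k + 2)*(k + 3)*(k + 3)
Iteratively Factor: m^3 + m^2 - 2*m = (m)*(m^2 + m - 2) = m*(m - 1)*(m + 2)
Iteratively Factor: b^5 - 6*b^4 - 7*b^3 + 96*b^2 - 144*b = (b - 4)*(b^4 - 2*b^3 - 15*b^2 + 36*b) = (b - 4)*(b - 3)*(b^3 + b^2 - 12*b) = b*(b - 4)*(b - 3)*(b^2 + b - 12) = b*(b - 4)*(b - 3)*(b + 4)*(b - 3)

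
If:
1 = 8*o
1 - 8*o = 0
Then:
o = 1/8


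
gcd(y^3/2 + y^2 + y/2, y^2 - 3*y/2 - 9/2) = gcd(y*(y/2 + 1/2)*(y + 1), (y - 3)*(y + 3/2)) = 1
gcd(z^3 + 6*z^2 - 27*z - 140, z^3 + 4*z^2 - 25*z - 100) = z^2 - z - 20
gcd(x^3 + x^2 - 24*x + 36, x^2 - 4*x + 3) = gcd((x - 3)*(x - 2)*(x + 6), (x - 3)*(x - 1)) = x - 3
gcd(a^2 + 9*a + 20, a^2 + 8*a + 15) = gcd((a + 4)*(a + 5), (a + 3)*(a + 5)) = a + 5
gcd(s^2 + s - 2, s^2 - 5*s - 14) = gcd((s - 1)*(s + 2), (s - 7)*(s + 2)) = s + 2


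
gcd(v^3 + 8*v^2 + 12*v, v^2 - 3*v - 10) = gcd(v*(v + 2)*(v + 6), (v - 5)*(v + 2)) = v + 2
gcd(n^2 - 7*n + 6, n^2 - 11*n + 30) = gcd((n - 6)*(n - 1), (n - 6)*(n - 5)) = n - 6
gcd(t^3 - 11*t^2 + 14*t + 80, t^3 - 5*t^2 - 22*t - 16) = t^2 - 6*t - 16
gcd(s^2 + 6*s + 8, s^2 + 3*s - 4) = s + 4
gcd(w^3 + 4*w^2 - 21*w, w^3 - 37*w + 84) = w^2 + 4*w - 21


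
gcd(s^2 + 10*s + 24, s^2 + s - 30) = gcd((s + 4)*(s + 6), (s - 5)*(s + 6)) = s + 6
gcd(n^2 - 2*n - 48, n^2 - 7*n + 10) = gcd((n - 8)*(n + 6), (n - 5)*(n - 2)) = 1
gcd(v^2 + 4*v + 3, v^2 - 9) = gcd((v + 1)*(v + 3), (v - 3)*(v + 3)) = v + 3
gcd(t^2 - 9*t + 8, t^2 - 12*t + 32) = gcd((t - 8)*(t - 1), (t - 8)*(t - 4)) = t - 8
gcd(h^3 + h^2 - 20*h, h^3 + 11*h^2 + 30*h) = h^2 + 5*h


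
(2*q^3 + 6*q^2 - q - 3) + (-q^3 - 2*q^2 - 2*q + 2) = q^3 + 4*q^2 - 3*q - 1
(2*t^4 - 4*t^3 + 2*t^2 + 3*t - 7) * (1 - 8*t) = -16*t^5 + 34*t^4 - 20*t^3 - 22*t^2 + 59*t - 7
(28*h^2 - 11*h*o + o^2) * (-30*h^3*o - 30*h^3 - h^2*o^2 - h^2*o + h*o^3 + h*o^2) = -840*h^5*o - 840*h^5 + 302*h^4*o^2 + 302*h^4*o + 9*h^3*o^3 + 9*h^3*o^2 - 12*h^2*o^4 - 12*h^2*o^3 + h*o^5 + h*o^4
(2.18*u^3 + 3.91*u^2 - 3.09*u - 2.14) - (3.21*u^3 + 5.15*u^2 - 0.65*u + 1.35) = -1.03*u^3 - 1.24*u^2 - 2.44*u - 3.49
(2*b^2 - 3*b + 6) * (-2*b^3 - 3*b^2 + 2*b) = -4*b^5 + b^3 - 24*b^2 + 12*b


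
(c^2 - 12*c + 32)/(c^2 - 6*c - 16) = (c - 4)/(c + 2)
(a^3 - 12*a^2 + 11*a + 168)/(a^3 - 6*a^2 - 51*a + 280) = (a^2 - 4*a - 21)/(a^2 + 2*a - 35)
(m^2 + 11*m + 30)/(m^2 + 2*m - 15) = (m + 6)/(m - 3)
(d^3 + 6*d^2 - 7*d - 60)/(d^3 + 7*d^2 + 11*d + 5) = (d^2 + d - 12)/(d^2 + 2*d + 1)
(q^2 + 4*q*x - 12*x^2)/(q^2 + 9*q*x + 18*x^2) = (q - 2*x)/(q + 3*x)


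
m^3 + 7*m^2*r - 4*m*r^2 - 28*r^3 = (m - 2*r)*(m + 2*r)*(m + 7*r)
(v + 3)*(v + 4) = v^2 + 7*v + 12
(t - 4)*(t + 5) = t^2 + t - 20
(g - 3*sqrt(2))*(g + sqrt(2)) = g^2 - 2*sqrt(2)*g - 6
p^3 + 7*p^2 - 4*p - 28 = (p - 2)*(p + 2)*(p + 7)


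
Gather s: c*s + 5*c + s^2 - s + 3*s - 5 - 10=5*c + s^2 + s*(c + 2) - 15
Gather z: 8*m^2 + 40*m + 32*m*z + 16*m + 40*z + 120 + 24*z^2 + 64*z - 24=8*m^2 + 56*m + 24*z^2 + z*(32*m + 104) + 96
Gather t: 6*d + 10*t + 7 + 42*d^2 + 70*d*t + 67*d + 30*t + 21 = 42*d^2 + 73*d + t*(70*d + 40) + 28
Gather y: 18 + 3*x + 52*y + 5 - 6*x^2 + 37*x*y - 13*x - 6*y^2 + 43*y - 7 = -6*x^2 - 10*x - 6*y^2 + y*(37*x + 95) + 16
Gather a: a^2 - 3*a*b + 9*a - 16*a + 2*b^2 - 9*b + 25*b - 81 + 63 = a^2 + a*(-3*b - 7) + 2*b^2 + 16*b - 18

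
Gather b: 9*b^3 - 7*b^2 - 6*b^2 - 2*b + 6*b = 9*b^3 - 13*b^2 + 4*b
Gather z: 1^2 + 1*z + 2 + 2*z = 3*z + 3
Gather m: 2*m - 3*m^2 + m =-3*m^2 + 3*m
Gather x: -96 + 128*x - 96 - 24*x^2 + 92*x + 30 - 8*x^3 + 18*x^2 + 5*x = -8*x^3 - 6*x^2 + 225*x - 162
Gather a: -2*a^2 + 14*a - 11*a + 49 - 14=-2*a^2 + 3*a + 35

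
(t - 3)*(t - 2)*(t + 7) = t^3 + 2*t^2 - 29*t + 42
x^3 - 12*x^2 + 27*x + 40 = (x - 8)*(x - 5)*(x + 1)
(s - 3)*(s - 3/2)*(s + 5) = s^3 + s^2/2 - 18*s + 45/2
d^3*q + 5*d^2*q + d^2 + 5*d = d*(d + 5)*(d*q + 1)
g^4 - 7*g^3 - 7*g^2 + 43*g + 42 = (g - 7)*(g - 3)*(g + 1)*(g + 2)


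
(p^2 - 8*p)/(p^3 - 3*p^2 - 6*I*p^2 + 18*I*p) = (p - 8)/(p^2 - 3*p - 6*I*p + 18*I)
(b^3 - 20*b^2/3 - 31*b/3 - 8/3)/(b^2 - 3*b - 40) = (3*b^2 + 4*b + 1)/(3*(b + 5))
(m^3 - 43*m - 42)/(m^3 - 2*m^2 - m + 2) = (m^2 - m - 42)/(m^2 - 3*m + 2)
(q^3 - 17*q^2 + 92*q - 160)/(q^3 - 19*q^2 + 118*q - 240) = (q - 4)/(q - 6)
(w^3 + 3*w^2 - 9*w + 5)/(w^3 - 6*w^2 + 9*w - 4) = (w + 5)/(w - 4)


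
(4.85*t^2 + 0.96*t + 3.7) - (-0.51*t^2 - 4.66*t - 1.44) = 5.36*t^2 + 5.62*t + 5.14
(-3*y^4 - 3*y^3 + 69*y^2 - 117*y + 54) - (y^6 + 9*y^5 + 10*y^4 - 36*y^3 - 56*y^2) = -y^6 - 9*y^5 - 13*y^4 + 33*y^3 + 125*y^2 - 117*y + 54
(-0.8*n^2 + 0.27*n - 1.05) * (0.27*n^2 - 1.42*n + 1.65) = -0.216*n^4 + 1.2089*n^3 - 1.9869*n^2 + 1.9365*n - 1.7325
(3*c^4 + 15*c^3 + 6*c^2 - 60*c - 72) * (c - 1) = 3*c^5 + 12*c^4 - 9*c^3 - 66*c^2 - 12*c + 72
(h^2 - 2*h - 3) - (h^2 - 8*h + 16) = 6*h - 19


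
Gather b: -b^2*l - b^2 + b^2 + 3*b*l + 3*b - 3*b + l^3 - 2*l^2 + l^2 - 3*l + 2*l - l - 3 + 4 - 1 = -b^2*l + 3*b*l + l^3 - l^2 - 2*l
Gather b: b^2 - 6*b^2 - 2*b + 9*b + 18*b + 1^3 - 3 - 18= -5*b^2 + 25*b - 20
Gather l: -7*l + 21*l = 14*l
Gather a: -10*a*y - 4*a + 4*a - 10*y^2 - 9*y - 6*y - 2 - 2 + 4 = -10*a*y - 10*y^2 - 15*y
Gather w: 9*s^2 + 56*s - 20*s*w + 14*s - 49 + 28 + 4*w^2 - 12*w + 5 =9*s^2 + 70*s + 4*w^2 + w*(-20*s - 12) - 16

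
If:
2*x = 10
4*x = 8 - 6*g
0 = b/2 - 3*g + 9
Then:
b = -30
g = -2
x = 5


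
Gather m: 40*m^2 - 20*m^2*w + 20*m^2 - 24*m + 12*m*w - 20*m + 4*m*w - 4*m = m^2*(60 - 20*w) + m*(16*w - 48)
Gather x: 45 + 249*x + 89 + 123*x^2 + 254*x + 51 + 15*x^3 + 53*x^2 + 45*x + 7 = 15*x^3 + 176*x^2 + 548*x + 192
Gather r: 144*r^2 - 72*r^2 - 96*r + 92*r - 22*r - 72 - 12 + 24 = 72*r^2 - 26*r - 60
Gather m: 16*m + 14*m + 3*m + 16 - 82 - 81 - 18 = 33*m - 165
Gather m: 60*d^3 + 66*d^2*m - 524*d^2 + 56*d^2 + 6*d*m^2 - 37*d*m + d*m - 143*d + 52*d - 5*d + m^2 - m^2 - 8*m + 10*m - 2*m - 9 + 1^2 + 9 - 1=60*d^3 - 468*d^2 + 6*d*m^2 - 96*d + m*(66*d^2 - 36*d)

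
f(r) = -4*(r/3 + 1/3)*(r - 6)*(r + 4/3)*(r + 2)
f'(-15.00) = 18744.44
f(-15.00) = -69645.33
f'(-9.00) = 3992.44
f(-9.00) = -8586.67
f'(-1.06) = 1.75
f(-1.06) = -0.15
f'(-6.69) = 1582.92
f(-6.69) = -2418.69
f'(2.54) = 135.52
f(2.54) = 287.18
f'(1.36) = 115.89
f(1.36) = 132.13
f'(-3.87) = 247.01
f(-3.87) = -179.16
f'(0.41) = 67.06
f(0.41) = 44.15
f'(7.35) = -1321.09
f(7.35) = -1220.27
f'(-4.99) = 606.99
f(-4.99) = -639.24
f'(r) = -4*(r/3 + 1/3)*(r - 6)*(r + 4/3) - 4*(r/3 + 1/3)*(r - 6)*(r + 2) - 4*(r/3 + 1/3)*(r + 4/3)*(r + 2) - 4*(r - 6)*(r + 4/3)*(r + 2)/3 = -16*r^3/3 + 20*r^2/3 + 160*r/3 + 400/9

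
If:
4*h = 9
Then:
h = 9/4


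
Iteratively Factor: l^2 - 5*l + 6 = (l - 3)*(l - 2)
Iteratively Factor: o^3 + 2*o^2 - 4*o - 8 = (o + 2)*(o^2 - 4) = (o + 2)^2*(o - 2)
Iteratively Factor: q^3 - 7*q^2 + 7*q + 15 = (q + 1)*(q^2 - 8*q + 15) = (q - 3)*(q + 1)*(q - 5)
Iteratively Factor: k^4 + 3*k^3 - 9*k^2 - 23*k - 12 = (k + 1)*(k^3 + 2*k^2 - 11*k - 12) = (k - 3)*(k + 1)*(k^2 + 5*k + 4) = (k - 3)*(k + 1)*(k + 4)*(k + 1)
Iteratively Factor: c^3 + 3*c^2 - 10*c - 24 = (c + 2)*(c^2 + c - 12) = (c - 3)*(c + 2)*(c + 4)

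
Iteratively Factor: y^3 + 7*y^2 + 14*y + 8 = (y + 2)*(y^2 + 5*y + 4) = (y + 1)*(y + 2)*(y + 4)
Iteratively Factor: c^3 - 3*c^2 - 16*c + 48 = (c - 4)*(c^2 + c - 12) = (c - 4)*(c - 3)*(c + 4)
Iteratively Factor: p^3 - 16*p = (p - 4)*(p^2 + 4*p) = p*(p - 4)*(p + 4)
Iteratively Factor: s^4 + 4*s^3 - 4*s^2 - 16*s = (s - 2)*(s^3 + 6*s^2 + 8*s) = (s - 2)*(s + 2)*(s^2 + 4*s) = s*(s - 2)*(s + 2)*(s + 4)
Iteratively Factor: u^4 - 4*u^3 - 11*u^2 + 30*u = (u - 5)*(u^3 + u^2 - 6*u) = (u - 5)*(u + 3)*(u^2 - 2*u) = u*(u - 5)*(u + 3)*(u - 2)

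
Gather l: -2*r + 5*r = 3*r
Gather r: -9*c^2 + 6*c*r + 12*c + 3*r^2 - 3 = -9*c^2 + 6*c*r + 12*c + 3*r^2 - 3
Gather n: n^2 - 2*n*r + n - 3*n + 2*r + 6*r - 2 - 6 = n^2 + n*(-2*r - 2) + 8*r - 8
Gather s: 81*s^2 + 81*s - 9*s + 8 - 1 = 81*s^2 + 72*s + 7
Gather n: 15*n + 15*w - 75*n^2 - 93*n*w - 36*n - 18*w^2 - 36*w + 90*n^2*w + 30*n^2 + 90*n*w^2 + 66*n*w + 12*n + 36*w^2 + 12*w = n^2*(90*w - 45) + n*(90*w^2 - 27*w - 9) + 18*w^2 - 9*w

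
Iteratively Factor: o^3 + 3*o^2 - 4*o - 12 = (o + 2)*(o^2 + o - 6) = (o + 2)*(o + 3)*(o - 2)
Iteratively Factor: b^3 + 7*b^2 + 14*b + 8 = (b + 1)*(b^2 + 6*b + 8) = (b + 1)*(b + 4)*(b + 2)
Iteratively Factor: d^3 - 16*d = (d + 4)*(d^2 - 4*d) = d*(d + 4)*(d - 4)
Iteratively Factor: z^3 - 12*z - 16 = (z + 2)*(z^2 - 2*z - 8) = (z - 4)*(z + 2)*(z + 2)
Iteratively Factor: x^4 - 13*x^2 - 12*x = (x + 3)*(x^3 - 3*x^2 - 4*x) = (x - 4)*(x + 3)*(x^2 + x) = (x - 4)*(x + 1)*(x + 3)*(x)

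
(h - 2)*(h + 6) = h^2 + 4*h - 12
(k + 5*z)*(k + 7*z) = k^2 + 12*k*z + 35*z^2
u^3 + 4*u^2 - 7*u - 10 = (u - 2)*(u + 1)*(u + 5)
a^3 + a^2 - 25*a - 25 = (a - 5)*(a + 1)*(a + 5)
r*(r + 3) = r^2 + 3*r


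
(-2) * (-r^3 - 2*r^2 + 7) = 2*r^3 + 4*r^2 - 14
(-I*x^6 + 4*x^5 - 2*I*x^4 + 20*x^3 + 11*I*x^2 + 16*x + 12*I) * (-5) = 5*I*x^6 - 20*x^5 + 10*I*x^4 - 100*x^3 - 55*I*x^2 - 80*x - 60*I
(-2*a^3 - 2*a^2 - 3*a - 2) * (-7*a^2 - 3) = 14*a^5 + 14*a^4 + 27*a^3 + 20*a^2 + 9*a + 6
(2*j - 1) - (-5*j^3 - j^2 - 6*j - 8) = 5*j^3 + j^2 + 8*j + 7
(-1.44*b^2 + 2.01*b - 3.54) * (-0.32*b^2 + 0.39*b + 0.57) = 0.4608*b^4 - 1.2048*b^3 + 1.0959*b^2 - 0.2349*b - 2.0178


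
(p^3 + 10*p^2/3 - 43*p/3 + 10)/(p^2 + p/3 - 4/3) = (3*p^2 + 13*p - 30)/(3*p + 4)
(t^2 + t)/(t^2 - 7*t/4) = 4*(t + 1)/(4*t - 7)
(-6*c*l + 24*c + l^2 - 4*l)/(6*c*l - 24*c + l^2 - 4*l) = (-6*c + l)/(6*c + l)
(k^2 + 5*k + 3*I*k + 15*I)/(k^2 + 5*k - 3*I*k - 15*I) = (k + 3*I)/(k - 3*I)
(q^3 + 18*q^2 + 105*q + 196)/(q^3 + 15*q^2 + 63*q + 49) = (q + 4)/(q + 1)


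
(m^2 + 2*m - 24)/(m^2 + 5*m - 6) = (m - 4)/(m - 1)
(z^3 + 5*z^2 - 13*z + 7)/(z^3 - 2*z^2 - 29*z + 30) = (z^2 + 6*z - 7)/(z^2 - z - 30)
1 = 1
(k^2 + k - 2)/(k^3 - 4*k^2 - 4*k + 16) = (k - 1)/(k^2 - 6*k + 8)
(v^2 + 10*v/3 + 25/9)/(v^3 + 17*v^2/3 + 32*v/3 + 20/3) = (v + 5/3)/(v^2 + 4*v + 4)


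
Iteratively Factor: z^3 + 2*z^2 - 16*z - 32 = (z - 4)*(z^2 + 6*z + 8) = (z - 4)*(z + 4)*(z + 2)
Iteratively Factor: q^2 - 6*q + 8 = (q - 2)*(q - 4)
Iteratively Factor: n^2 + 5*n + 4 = (n + 1)*(n + 4)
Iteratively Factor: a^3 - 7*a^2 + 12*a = (a)*(a^2 - 7*a + 12) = a*(a - 3)*(a - 4)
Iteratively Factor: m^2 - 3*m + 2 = (m - 2)*(m - 1)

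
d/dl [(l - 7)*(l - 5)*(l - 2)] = 3*l^2 - 28*l + 59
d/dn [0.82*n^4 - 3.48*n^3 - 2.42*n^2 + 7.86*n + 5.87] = 3.28*n^3 - 10.44*n^2 - 4.84*n + 7.86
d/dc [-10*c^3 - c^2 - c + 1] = -30*c^2 - 2*c - 1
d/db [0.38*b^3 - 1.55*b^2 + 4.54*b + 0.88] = 1.14*b^2 - 3.1*b + 4.54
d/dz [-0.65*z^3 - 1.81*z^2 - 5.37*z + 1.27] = -1.95*z^2 - 3.62*z - 5.37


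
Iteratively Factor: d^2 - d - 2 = (d - 2)*(d + 1)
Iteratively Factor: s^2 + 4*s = (s + 4)*(s)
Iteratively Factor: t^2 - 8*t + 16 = (t - 4)*(t - 4)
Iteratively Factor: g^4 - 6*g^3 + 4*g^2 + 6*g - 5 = (g - 1)*(g^3 - 5*g^2 - g + 5) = (g - 1)^2*(g^2 - 4*g - 5) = (g - 5)*(g - 1)^2*(g + 1)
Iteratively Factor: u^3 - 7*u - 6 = (u + 2)*(u^2 - 2*u - 3) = (u - 3)*(u + 2)*(u + 1)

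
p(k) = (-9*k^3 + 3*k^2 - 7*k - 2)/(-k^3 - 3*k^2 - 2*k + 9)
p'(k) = (-27*k^2 + 6*k - 7)/(-k^3 - 3*k^2 - 2*k + 9) + (3*k^2 + 6*k + 2)*(-9*k^3 + 3*k^2 - 7*k - 2)/(-k^3 - 3*k^2 - 2*k + 9)^2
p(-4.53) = 18.76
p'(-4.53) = 1.91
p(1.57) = 7.48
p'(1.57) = -14.17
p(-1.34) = 3.96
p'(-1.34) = -7.60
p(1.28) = 43.54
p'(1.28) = -1034.14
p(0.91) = -3.21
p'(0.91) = -14.17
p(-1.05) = 2.13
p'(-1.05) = -5.05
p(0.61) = -1.12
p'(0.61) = -3.26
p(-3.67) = 20.07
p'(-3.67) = 0.65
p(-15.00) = 11.37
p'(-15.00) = 0.18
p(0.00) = -0.22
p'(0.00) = -0.83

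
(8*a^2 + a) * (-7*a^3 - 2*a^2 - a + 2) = -56*a^5 - 23*a^4 - 10*a^3 + 15*a^2 + 2*a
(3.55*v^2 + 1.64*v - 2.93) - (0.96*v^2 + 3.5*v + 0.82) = 2.59*v^2 - 1.86*v - 3.75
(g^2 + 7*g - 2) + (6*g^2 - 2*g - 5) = 7*g^2 + 5*g - 7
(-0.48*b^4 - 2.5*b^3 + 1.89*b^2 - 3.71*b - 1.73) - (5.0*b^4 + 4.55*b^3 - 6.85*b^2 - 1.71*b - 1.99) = -5.48*b^4 - 7.05*b^3 + 8.74*b^2 - 2.0*b + 0.26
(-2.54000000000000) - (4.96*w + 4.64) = -4.96*w - 7.18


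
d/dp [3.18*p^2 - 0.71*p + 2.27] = 6.36*p - 0.71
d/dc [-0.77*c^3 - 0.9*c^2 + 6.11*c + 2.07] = -2.31*c^2 - 1.8*c + 6.11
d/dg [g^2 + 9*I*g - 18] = 2*g + 9*I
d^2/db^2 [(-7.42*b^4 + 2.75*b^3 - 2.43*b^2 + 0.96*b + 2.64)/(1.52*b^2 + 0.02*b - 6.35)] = (-34.286336*b^6 - 1.35340800000001*b^5 + 429.689232*b^4 + 72.7493520000001*b^3 - 3696.540324*b^2 + 721.398306*b - 144.758838)/(3.511808*b^6 + 0.138624*b^5 - 44.011296*b^4 - 1.158232*b^3 + 183.86298*b^2 + 2.41935*b - 256.047875)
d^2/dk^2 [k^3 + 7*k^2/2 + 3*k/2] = 6*k + 7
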